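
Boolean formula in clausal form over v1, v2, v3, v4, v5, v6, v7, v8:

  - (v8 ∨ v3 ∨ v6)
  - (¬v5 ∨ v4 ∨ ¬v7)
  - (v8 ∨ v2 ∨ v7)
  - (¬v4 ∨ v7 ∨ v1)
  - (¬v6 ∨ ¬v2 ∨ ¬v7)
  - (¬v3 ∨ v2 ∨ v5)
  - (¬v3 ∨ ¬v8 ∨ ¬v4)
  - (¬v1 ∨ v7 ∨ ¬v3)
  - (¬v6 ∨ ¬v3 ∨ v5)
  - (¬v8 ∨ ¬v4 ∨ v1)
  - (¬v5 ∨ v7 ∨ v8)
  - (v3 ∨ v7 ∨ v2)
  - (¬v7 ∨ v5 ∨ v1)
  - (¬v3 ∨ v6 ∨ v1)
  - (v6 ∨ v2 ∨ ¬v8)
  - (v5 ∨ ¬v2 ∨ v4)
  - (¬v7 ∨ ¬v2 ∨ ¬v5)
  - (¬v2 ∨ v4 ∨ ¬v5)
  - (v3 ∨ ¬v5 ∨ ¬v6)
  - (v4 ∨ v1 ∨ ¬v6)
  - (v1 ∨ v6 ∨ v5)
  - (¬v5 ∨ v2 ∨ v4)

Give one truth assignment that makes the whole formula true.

v1=True, v2=True, v3=True, v4=True, v5=False, v6=False, v7=True, v8=False

Check each clause:
  1. (v8 ∨ v6 ∨ v3) — v3 is true.
  2. (¬v5 ∨ v4 ∨ ¬v7) — ¬v5 is true.
  3. (v2 ∨ v7 ∨ v8) — v2 is true.
  4. (v1 ∨ ¬v4 ∨ v7) — v1 is true.
  5. (¬v2 ∨ ¬v7 ∨ ¬v6) — ¬v6 is true.
  6. (v2 ∨ v5 ∨ ¬v3) — v2 is true.
  7. (¬v3 ∨ ¬v4 ∨ ¬v8) — ¬v8 is true.
  8. (v7 ∨ ¬v1 ∨ ¬v3) — v7 is true.
  9. (¬v6 ∨ ¬v3 ∨ v5) — ¬v6 is true.
  10. (¬v8 ∨ v1 ∨ ¬v4) — ¬v8 is true.
  11. (v7 ∨ ¬v5 ∨ v8) — ¬v5 is true.
  12. (v2 ∨ v7 ∨ v3) — v2 is true.
  13. (v5 ∨ ¬v7 ∨ v1) — v1 is true.
  14. (v1 ∨ v6 ∨ ¬v3) — v1 is true.
  15. (v6 ∨ ¬v8 ∨ v2) — ¬v8 is true.
  16. (v4 ∨ ¬v2 ∨ v5) — v4 is true.
  17. (¬v5 ∨ ¬v2 ∨ ¬v7) — ¬v5 is true.
  18. (¬v2 ∨ v4 ∨ ¬v5) — ¬v5 is true.
  19. (v3 ∨ ¬v5 ∨ ¬v6) — ¬v6 is true.
  20. (¬v6 ∨ v1 ∨ v4) — v1 is true.
  21. (v6 ∨ v1 ∨ v5) — v1 is true.
  22. (v4 ∨ ¬v5 ∨ v2) — v2 is true.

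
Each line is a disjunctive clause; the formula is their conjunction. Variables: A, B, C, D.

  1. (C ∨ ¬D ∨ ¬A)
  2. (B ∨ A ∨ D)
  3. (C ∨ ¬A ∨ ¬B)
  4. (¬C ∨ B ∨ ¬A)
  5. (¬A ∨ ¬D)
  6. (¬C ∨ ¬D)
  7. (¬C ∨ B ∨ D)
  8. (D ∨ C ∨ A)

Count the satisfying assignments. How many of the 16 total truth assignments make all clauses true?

5

The models are:
  A=F B=F C=F D=T
  A=F B=T C=F D=T
  A=F B=T C=T D=F
  A=T B=F C=F D=F
  A=T B=T C=T D=F
Count: 5.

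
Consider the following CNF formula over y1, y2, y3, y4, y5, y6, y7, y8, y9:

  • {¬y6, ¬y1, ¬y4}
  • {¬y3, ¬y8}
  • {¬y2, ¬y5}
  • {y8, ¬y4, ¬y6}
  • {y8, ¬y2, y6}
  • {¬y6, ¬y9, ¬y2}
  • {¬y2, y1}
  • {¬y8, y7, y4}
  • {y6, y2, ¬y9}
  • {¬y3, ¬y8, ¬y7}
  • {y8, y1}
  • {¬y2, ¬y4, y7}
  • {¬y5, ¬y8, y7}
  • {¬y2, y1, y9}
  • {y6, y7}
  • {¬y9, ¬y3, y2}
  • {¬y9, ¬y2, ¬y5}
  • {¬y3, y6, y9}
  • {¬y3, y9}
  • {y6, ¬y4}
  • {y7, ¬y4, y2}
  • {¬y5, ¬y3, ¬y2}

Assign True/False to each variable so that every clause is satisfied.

y1=1, y2=1, y3=0, y4=0, y5=0, y6=0, y7=1, y8=1, y9=1

Check each clause:
  1. {¬y4, ¬y1, ¬y6} — ¬y6 is true.
  2. {¬y3, ¬y8} — ¬y3 is true.
  3. {¬y2, ¬y5} — ¬y5 is true.
  4. {¬y4, ¬y6, y8} — y8 is true.
  5. {y6, ¬y2, y8} — y8 is true.
  6. {¬y6, ¬y9, ¬y2} — ¬y6 is true.
  7. {¬y2, y1} — y1 is true.
  8. {y7, y4, ¬y8} — y7 is true.
  9. {¬y9, y6, y2} — y2 is true.
  10. {¬y8, ¬y3, ¬y7} — ¬y3 is true.
  11. {y1, y8} — y8 is true.
  12. {¬y2, ¬y4, y7} — ¬y4 is true.
  13. {y7, ¬y8, ¬y5} — ¬y5 is true.
  14. {y1, ¬y2, y9} — y1 is true.
  15. {y6, y7} — y7 is true.
  16. {y2, ¬y9, ¬y3} — y2 is true.
  17. {¬y9, ¬y2, ¬y5} — ¬y5 is true.
  18. {y9, ¬y3, y6} — y9 is true.
  19. {y9, ¬y3} — y9 is true.
  20. {¬y4, y6} — ¬y4 is true.
  21. {y2, ¬y4, y7} — y2 is true.
  22. {¬y2, ¬y5, ¬y3} — ¬y5 is true.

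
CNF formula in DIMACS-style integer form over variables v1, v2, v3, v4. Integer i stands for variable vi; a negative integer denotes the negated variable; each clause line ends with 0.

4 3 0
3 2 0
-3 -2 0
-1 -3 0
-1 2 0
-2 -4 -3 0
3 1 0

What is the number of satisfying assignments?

The models are:
  v1=0 v2=0 v3=1 v4=0
  v1=0 v2=0 v3=1 v4=1
  v1=1 v2=1 v3=0 v4=1
That's 3 in total.

3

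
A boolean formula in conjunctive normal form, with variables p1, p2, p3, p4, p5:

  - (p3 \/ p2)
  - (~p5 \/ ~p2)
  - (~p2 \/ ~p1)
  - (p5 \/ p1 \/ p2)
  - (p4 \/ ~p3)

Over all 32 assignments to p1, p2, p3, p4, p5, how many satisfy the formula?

The models are:
  p1=F p2=F p3=T p4=T p5=T
  p1=F p2=T p3=F p4=F p5=F
  p1=F p2=T p3=F p4=T p5=F
  p1=F p2=T p3=T p4=T p5=F
  p1=T p2=F p3=T p4=T p5=F
  p1=T p2=F p3=T p4=T p5=T
That's 6 in total.

6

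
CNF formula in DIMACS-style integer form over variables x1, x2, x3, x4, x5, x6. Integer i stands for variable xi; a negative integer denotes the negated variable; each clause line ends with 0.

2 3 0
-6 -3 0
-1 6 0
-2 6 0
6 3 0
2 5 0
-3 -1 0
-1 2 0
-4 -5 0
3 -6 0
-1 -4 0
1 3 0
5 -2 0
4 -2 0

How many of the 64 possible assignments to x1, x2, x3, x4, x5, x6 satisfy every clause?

The models are:
  x1=F x2=F x3=T x4=F x5=T x6=F
That's 1 in total.

1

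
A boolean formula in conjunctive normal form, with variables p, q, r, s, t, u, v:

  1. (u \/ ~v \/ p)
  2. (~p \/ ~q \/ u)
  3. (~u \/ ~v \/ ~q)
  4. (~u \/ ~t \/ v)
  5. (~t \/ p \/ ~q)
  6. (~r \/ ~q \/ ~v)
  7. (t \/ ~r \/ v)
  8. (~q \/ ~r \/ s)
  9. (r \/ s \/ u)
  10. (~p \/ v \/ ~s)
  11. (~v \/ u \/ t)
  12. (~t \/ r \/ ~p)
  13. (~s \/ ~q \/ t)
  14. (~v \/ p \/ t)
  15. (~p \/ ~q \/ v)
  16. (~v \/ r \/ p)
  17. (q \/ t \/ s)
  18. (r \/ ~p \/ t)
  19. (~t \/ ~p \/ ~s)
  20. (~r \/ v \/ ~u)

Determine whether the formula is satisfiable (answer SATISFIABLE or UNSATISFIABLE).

SATISFIABLE

Branch on p: take p = False.
Set q = False and propagate.
The remaining clauses are satisfied by r = True, s = False, t = True, u = True, v = True.
Every clause has at least one true literal under this assignment.
So p=False  q=False  r=True  s=False  t=True  u=True  v=True is a satisfying assignment.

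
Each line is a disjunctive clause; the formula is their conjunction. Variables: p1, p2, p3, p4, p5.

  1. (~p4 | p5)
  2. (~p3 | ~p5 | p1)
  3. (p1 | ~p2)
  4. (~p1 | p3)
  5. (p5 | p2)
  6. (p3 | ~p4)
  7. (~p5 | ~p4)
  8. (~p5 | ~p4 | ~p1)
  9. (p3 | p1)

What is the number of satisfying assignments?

The models are:
  p1=1 p2=0 p3=1 p4=0 p5=1
  p1=1 p2=1 p3=1 p4=0 p5=0
  p1=1 p2=1 p3=1 p4=0 p5=1
That's 3 in total.

3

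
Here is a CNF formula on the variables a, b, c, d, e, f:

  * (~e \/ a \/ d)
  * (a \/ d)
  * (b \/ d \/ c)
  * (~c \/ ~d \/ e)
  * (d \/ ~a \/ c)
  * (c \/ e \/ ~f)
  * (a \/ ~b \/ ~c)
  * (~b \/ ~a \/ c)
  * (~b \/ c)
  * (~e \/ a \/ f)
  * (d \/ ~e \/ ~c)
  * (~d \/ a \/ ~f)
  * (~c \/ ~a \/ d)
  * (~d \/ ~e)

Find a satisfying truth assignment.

a=False, b=False, c=False, d=True, e=False, f=False

Check each clause:
  1. (d \/ ~e \/ a) — ~e is true.
  2. (a \/ d) — d is true.
  3. (c \/ d \/ b) — d is true.
  4. (e \/ ~c \/ ~d) — ~c is true.
  5. (~a \/ c \/ d) — d is true.
  6. (c \/ ~f \/ e) — ~f is true.
  7. (~b \/ ~c \/ a) — ~c is true.
  8. (~b \/ c \/ ~a) — ~a is true.
  9. (~b \/ c) — ~b is true.
  10. (~e \/ a \/ f) — ~e is true.
  11. (d \/ ~c \/ ~e) — ~e is true.
  12. (~d \/ ~f \/ a) — ~f is true.
  13. (~a \/ ~c \/ d) — d is true.
  14. (~d \/ ~e) — ~e is true.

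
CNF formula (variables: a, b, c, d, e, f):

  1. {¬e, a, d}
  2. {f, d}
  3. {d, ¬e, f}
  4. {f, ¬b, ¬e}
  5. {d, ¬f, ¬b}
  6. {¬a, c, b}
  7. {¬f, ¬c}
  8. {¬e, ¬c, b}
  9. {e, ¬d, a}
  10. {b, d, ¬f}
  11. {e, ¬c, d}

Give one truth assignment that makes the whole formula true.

a = 1  b = 1  c = 1  d = 1  e = 0  f = 0

Check each clause:
  1. {¬e, a, d} — a is true.
  2. {f, d} — d is true.
  3. {f, ¬e, d} — ¬e is true.
  4. {¬e, f, ¬b} — ¬e is true.
  5. {¬b, ¬f, d} — ¬f is true.
  6. {b, ¬a, c} — b is true.
  7. {¬f, ¬c} — ¬f is true.
  8. {b, ¬c, ¬e} — b is true.
  9. {a, ¬d, e} — a is true.
  10. {¬f, d, b} — b is true.
  11. {d, e, ¬c} — d is true.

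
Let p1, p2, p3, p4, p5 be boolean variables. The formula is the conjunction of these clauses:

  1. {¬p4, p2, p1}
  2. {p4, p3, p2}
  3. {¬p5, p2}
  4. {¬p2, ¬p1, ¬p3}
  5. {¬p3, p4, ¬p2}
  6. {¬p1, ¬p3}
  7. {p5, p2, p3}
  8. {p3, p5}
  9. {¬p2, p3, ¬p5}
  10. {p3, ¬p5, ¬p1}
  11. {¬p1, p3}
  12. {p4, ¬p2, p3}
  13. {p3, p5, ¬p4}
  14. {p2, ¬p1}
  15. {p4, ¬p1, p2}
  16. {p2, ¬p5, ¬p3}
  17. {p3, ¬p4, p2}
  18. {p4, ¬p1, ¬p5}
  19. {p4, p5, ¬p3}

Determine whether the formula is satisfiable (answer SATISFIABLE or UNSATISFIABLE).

Branch on p1: take p1 = False.
Branch on p2: take p2 = True.
For the remaining variables, p3 = True, p4 = True, p5 = True works.
So p1=False, p2=True, p3=True, p4=True, p5=True is a satisfying assignment.

SATISFIABLE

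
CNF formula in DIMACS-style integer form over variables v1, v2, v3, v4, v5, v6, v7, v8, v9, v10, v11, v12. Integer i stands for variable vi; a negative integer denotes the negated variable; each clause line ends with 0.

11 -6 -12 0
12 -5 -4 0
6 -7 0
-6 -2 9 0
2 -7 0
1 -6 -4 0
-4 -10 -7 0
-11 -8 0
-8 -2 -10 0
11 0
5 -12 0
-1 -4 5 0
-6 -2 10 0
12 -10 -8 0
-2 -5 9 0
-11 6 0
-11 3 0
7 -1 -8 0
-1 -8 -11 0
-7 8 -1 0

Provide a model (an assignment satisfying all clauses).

The clause (v11) is unit: v11 must be True.
Unit propagation: (~v8) forces v8 = False.
Unit propagation: (v6) forces v6 = True.
The clause (v3) is unit: v3 must be True.
v4 occurs only negated in the remaining clauses — set v4 = False.
v9 occurs only positively in the remaining clauses — set v9 = True.
Set v1 = False and propagate.
Try v2 = True.
  then v10 is forced to True.
Branch on v5: take v5 = True.
v7, v12 are now unconstrained; take v7 = True, v12 = True.

v1=F, v2=T, v3=T, v4=F, v5=T, v6=T, v7=T, v8=F, v9=T, v10=T, v11=T, v12=T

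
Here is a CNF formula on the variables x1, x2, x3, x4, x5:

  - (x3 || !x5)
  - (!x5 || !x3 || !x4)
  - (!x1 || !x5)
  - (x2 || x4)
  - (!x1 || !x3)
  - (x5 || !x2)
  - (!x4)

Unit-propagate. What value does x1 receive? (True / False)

False

(!x4) is a unit clause: x4 = False.
(x2 || x4) with x4 = False leaves only x2, so x2 = True.
In (!x2 || x5), !x2 is now false; x5 must hold, so x5 = True.
In (x3 || !x5), !x5 is now false; x3 must hold, so x3 = True.
(!x5 || !x1): since x5 = True, the clause reduces to (!x1). x1 = False.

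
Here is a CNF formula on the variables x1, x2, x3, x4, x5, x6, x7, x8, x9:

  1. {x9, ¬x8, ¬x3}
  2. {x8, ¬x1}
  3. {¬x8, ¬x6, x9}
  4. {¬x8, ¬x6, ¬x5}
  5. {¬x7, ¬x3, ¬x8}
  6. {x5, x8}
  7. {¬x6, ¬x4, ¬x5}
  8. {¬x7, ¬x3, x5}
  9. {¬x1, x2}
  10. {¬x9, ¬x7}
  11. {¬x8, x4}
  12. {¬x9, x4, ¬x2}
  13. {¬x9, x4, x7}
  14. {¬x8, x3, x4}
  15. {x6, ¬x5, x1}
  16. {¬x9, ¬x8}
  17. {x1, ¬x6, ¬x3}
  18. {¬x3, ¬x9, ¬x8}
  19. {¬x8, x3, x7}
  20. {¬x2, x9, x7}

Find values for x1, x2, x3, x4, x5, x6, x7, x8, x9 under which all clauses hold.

x1=False, x2=False, x3=False, x4=False, x5=True, x6=True, x7=False, x8=False, x9=False

Check each clause:
  1. {¬x8, x9, ¬x3} — ¬x8 is true.
  2. {x8, ¬x1} — ¬x1 is true.
  3. {x9, ¬x6, ¬x8} — ¬x8 is true.
  4. {¬x8, ¬x6, ¬x5} — ¬x8 is true.
  5. {¬x8, ¬x3, ¬x7} — ¬x8 is true.
  6. {x8, x5} — x5 is true.
  7. {¬x5, ¬x4, ¬x6} — ¬x4 is true.
  8. {¬x3, ¬x7, x5} — ¬x7 is true.
  9. {¬x1, x2} — ¬x1 is true.
  10. {¬x7, ¬x9} — ¬x7 is true.
  11. {x4, ¬x8} — ¬x8 is true.
  12. {¬x9, ¬x2, x4} — ¬x2 is true.
  13. {¬x9, x4, x7} — ¬x9 is true.
  14. {x3, x4, ¬x8} — ¬x8 is true.
  15. {¬x5, x6, x1} — x6 is true.
  16. {¬x9, ¬x8} — ¬x8 is true.
  17. {¬x6, ¬x3, x1} — ¬x3 is true.
  18. {¬x8, ¬x9, ¬x3} — ¬x8 is true.
  19. {x3, ¬x8, x7} — ¬x8 is true.
  20. {x7, x9, ¬x2} — ¬x2 is true.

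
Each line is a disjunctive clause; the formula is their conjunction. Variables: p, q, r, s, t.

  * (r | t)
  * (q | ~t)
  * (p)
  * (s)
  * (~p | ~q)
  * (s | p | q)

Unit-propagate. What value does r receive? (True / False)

True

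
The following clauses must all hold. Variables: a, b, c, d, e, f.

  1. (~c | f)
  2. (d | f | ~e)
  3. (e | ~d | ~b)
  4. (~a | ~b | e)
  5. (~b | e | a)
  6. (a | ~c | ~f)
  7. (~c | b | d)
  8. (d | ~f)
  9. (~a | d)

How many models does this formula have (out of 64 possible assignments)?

16

Case analysis on d and a:
  d=T, a=T: 9 of the 16 assignments to (b,c,e,f) work.
  d=T, a=F: f free; 3 ways for (b,c,e) × 2^1 = 6.
  d=F, a=T: a clause becomes empty — 0.
  d=F, a=F: remaining (b,c,e,f) ∈ {(F,F,F,F)} — 1.
Total: 9 + 6 + 0 + 1 = 16.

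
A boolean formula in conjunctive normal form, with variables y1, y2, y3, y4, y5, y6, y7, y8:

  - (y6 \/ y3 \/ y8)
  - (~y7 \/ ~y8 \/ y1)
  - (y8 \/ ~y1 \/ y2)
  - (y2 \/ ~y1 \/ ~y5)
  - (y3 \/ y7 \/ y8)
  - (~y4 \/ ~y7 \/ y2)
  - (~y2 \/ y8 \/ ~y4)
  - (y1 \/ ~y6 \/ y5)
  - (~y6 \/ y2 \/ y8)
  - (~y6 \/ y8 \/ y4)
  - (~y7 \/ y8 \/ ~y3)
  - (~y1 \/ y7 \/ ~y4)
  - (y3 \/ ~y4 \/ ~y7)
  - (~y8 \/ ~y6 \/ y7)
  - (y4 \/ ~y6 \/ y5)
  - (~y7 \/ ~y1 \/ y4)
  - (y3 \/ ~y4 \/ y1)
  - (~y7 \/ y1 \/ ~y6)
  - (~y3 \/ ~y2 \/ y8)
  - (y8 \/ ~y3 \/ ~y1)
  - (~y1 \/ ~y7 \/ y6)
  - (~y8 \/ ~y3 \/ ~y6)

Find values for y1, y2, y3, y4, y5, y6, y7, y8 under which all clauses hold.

y1=True, y2=True, y3=False, y4=False, y5=False, y6=False, y7=False, y8=True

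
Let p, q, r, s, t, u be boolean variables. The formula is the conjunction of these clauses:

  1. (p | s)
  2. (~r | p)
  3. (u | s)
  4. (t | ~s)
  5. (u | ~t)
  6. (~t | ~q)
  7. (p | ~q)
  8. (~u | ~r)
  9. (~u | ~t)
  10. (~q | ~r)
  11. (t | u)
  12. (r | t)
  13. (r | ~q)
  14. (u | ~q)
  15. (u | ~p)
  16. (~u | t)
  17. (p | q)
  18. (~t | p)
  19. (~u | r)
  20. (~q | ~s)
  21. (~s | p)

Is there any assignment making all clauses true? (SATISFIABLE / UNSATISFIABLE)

UNSATISFIABLE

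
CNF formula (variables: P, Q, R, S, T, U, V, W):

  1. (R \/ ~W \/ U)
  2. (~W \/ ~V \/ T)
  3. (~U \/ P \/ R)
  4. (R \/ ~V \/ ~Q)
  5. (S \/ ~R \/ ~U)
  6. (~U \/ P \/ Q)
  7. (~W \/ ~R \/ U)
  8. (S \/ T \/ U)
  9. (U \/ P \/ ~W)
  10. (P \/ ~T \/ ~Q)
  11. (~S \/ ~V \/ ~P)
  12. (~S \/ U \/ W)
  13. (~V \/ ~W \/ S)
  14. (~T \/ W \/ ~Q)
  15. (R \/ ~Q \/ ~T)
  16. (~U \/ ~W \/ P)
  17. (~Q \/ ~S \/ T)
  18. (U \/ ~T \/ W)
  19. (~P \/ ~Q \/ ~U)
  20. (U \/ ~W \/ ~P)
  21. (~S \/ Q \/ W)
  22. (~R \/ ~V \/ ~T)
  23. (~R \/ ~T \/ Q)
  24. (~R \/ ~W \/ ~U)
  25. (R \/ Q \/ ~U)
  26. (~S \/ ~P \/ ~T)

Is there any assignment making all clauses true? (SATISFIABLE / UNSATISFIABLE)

UNSATISFIABLE

U = True:
  Q = True:
    propagation gives P=False, R=True, S=True, T=False; an empty clause results — contradiction.
  Q = False:
    propagation gives P=True, R=True, S=True, V=False; an empty clause results — contradiction.
U = False:
  T = True:
    propagation gives W=True, R=True; an empty clause results — contradiction.
  T = False:
    propagation gives S=True, W=True, R=True; an empty clause results — contradiction.
Every branch closes, so no satisfying assignment exists.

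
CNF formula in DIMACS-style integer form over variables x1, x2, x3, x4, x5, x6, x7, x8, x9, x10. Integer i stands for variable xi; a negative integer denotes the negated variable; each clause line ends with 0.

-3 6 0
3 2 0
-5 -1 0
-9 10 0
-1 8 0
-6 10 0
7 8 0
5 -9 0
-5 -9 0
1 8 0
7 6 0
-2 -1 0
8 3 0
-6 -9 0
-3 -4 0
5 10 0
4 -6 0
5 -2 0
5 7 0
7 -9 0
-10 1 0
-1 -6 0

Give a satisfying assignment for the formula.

Pure literal: x7 appears only positively; assign x7 = True.
x8 occurs only positively in the remaining clauses — set x8 = True.
Branch on x1: take x1 = False.
  then x10 is forced to False.
  then x9 is forced to False.
  then x6 is forced to False.
  then x3 is forced to False.
  then x2 is forced to True.
  then x5 is forced to True.
x4 is now unconstrained; take x4 = True.
Every clause has at least one true literal under this assignment.

x1=0, x2=1, x3=0, x4=1, x5=1, x6=0, x7=1, x8=1, x9=0, x10=0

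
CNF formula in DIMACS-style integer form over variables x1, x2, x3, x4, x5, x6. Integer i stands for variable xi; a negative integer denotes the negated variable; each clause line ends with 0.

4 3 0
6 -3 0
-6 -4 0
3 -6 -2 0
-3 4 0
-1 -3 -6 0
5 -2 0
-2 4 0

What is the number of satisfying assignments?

Satisfying assignments:
  x1=0 x2=0 x3=0 x4=1 x5=0 x6=0
  x1=0 x2=0 x3=0 x4=1 x5=1 x6=0
  x1=0 x2=1 x3=0 x4=1 x5=1 x6=0
  x1=1 x2=0 x3=0 x4=1 x5=0 x6=0
  x1=1 x2=0 x3=0 x4=1 x5=1 x6=0
  x1=1 x2=1 x3=0 x4=1 x5=1 x6=0
That's 6 in total.

6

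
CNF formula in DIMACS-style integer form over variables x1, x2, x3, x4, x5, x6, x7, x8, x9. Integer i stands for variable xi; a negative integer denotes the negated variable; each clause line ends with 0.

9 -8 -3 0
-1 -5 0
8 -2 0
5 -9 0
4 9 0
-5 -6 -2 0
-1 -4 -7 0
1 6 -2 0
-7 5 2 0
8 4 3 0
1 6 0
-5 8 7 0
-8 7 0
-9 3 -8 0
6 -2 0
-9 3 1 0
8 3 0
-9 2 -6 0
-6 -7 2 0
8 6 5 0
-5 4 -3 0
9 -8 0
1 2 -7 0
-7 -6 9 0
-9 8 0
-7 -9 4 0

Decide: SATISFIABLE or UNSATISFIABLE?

SATISFIABLE

Branch on x1: take x1 = True.
  then x5 is forced to False.
  then x9 is forced to False.
  then x4 is forced to True.
  then x7 is forced to False.
  then x8 is forced to False.
  then x2 is forced to False.
  then x3 is forced to True.
  then x6 is forced to True.
So x1=True, x2=False, x3=True, x4=True, x5=False, x6=True, x7=False, x8=False, x9=False is a satisfying assignment.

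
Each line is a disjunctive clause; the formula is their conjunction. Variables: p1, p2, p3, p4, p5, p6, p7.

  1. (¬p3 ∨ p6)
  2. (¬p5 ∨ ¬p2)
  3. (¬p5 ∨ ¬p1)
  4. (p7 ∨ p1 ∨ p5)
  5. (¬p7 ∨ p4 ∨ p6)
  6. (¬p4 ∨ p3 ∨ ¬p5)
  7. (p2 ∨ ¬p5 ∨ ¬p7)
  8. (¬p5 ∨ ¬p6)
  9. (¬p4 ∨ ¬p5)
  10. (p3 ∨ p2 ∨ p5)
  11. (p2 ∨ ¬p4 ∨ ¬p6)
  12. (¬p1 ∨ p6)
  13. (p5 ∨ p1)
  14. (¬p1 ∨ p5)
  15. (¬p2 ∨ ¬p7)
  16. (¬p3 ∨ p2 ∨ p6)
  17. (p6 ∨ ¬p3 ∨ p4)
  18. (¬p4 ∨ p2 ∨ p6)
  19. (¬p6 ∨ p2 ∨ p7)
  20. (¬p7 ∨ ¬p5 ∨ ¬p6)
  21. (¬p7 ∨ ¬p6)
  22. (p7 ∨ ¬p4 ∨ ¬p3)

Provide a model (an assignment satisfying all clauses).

Set p1 = False and propagate.
  then p5 is forced to True.
  then p2 is forced to False.
  then p7 is forced to False.
  then p6 is forced to False.
  then p3 is forced to False.
  then p4 is forced to False.
Every clause has at least one true literal under this assignment.

p1=0, p2=0, p3=0, p4=0, p5=1, p6=0, p7=0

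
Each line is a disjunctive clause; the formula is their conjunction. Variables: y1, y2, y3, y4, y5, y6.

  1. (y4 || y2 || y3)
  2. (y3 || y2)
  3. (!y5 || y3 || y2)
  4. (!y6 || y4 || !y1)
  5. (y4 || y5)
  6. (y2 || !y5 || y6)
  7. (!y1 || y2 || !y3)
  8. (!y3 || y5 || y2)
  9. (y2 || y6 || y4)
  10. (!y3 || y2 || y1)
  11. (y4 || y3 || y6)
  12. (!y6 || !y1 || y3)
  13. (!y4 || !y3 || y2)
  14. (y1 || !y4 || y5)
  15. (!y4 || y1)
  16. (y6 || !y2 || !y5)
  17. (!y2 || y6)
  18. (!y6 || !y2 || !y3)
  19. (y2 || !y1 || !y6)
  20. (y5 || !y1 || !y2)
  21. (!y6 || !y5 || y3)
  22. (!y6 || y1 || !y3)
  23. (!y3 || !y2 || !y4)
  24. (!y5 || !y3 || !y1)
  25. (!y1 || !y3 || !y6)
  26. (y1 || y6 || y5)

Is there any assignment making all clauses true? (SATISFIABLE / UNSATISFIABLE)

y2 = True:
  propagation gives y6=True, y3=False, y1=False, y4=False; an empty clause results — contradiction.
y2 = False:
  propagation gives y3=True, y1=False; an empty clause results — contradiction.
Every branch closes, so no satisfying assignment exists.

UNSATISFIABLE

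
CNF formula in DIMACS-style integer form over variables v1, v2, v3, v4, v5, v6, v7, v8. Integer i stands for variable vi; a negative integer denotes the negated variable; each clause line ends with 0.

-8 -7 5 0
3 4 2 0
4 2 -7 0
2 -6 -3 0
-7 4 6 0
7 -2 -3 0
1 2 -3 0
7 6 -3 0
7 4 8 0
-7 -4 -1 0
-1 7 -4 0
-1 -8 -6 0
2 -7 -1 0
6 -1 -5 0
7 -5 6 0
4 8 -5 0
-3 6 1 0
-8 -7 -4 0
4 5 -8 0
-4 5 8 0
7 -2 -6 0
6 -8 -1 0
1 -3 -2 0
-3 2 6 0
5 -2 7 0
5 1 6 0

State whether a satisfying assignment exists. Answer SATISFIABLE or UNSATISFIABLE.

SATISFIABLE

Branch on v1: take v1 = False.
Set v2 = True and propagate.
  then v3 is forced to False.
Branch on v4: take v4 = False.
The remaining clauses are satisfied by v5 = False, v6 = True, v7 = True, v8 = False.
So v1 = F, v2 = T, v3 = F, v4 = F, v5 = F, v6 = T, v7 = T, v8 = F is a satisfying assignment.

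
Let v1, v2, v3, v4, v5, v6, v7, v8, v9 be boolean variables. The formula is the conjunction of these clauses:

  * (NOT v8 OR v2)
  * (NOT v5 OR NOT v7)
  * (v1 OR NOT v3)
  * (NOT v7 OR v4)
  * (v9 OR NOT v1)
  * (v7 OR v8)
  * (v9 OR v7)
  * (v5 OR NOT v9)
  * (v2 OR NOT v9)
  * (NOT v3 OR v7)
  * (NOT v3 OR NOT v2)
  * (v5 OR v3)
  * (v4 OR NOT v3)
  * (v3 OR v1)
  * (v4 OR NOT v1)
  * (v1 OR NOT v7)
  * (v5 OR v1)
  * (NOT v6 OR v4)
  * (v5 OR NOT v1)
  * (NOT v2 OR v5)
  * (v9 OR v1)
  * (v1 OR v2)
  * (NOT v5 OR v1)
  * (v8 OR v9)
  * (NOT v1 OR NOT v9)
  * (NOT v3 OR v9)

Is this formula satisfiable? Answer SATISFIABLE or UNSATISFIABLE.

v1 = True:
  propagation gives v9=True; an empty clause results — contradiction.
v1 = False:
  propagation gives v3=False; an empty clause results — contradiction.
Every branch closes, so no satisfying assignment exists.

UNSATISFIABLE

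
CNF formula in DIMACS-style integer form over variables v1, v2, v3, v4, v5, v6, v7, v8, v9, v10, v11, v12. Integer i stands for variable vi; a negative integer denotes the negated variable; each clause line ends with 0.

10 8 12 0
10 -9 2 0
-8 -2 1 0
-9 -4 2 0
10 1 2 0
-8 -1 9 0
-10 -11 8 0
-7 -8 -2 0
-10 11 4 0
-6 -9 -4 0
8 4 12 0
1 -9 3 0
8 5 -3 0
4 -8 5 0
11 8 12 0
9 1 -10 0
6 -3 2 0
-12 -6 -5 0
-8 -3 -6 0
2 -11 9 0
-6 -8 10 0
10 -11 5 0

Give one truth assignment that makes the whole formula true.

v1=1, v2=1, v3=1, v4=0, v5=1, v6=0, v7=0, v8=1, v9=1, v10=0, v11=1, v12=1

Check each clause:
  1. (v10 || v8 || v12) — v8 is true.
  2. (!v9 || v2 || v10) — v2 is true.
  3. (v1 || !v2 || !v8) — v1 is true.
  4. (!v4 || v2 || !v9) — v2 is true.
  5. (v10 || v2 || v1) — v1 is true.
  6. (v9 || !v1 || !v8) — v9 is true.
  7. (v8 || !v11 || !v10) — v8 is true.
  8. (!v2 || !v7 || !v8) — !v7 is true.
  9. (!v10 || v11 || v4) — v11 is true.
  10. (!v6 || !v4 || !v9) — !v6 is true.
  11. (v4 || v8 || v12) — v8 is true.
  12. (v3 || !v9 || v1) — v1 is true.
  13. (v8 || v5 || !v3) — v8 is true.
  14. (v5 || v4 || !v8) — v5 is true.
  15. (v11 || v8 || v12) — v8 is true.
  16. (!v10 || v1 || v9) — v1 is true.
  17. (v6 || v2 || !v3) — v2 is true.
  18. (!v6 || !v12 || !v5) — !v6 is true.
  19. (!v6 || !v8 || !v3) — !v6 is true.
  20. (v2 || v9 || !v11) — v9 is true.
  21. (v10 || !v6 || !v8) — !v6 is true.
  22. (!v11 || v5 || v10) — v5 is true.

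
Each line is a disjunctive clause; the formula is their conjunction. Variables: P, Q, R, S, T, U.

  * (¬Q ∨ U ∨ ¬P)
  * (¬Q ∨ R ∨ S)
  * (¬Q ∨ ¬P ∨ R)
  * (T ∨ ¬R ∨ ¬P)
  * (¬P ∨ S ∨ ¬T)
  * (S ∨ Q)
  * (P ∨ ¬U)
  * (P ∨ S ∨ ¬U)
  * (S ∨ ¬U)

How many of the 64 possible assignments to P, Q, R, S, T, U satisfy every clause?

Split on P, then S.
  P=1, S=1: 7 of the 16 assignments to (Q,R,T,U) work.
  P=1, S=0: a clause becomes empty — 0.
  P=0, S=1: forces U=0; Q, R, T free → 2^3 = 8.
  P=0, S=0: remaining (Q,R,T,U) ∈ {(1,1,0,0); (1,1,1,0)} — 2.
Total: 7 + 0 + 8 + 2 = 17.

17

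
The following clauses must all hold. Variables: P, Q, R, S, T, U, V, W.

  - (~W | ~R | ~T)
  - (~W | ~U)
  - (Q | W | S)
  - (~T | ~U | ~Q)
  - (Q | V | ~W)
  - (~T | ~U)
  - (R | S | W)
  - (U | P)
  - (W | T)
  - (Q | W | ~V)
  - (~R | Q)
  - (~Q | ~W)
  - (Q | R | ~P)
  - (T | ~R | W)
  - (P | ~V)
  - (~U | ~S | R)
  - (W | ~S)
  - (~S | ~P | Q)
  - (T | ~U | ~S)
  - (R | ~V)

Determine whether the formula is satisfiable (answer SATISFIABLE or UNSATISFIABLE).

SATISFIABLE

Set P = True and propagate.
Branch on Q: take Q = True.
  then W is forced to False.
  then T is forced to True.
  then U is forced to False.
  then S is forced to False.
  then R is forced to True.
V is now unconstrained; take V = True.
So P=T, Q=T, R=T, S=F, T=T, U=F, V=T, W=F is a satisfying assignment.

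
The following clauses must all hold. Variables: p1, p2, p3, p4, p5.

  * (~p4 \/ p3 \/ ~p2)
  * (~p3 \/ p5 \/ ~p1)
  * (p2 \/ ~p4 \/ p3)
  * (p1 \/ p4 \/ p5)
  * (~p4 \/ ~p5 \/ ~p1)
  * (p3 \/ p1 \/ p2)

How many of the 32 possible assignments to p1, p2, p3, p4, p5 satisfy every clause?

Case analysis on p1 and p3:
  p1=1, p3=1: remaining (p2,p4,p5) ∈ {(0,0,1); (1,0,1)} — 2.
  p1=1, p3=0: remaining (p2,p4,p5) ∈ {(0,0,0); (0,0,1); (1,0,0); (1,0,1)} — 4.
  p1=0, p3=1: p2 free; 3 ways for (p4,p5) × 2^1 = 6.
  p1=0, p3=0: remaining (p2,p4,p5) ∈ {(1,0,1)} — 1.
Total: 2 + 4 + 6 + 1 = 13.

13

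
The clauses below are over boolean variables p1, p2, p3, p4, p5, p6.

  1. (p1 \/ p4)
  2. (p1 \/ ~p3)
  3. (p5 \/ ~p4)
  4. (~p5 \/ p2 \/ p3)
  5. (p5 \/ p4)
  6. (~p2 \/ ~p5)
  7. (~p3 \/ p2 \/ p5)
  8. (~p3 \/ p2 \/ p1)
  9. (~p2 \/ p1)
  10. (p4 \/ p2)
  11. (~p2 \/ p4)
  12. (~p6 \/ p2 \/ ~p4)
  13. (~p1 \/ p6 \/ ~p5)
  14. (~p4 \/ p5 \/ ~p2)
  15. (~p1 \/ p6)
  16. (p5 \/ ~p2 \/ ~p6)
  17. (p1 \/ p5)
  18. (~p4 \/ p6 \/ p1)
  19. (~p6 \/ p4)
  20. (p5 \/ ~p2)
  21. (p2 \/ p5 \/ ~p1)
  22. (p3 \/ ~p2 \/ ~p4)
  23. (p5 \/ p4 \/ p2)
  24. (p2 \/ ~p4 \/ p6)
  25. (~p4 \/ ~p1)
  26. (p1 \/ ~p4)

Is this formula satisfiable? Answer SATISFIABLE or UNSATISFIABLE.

p2 = True:
  propagation gives p5=False; an empty clause results — contradiction.
p2 = False:
  propagation gives p4=True, p5=True, p3=True, p1=True; an empty clause results — contradiction.
Every branch closes, so no satisfying assignment exists.

UNSATISFIABLE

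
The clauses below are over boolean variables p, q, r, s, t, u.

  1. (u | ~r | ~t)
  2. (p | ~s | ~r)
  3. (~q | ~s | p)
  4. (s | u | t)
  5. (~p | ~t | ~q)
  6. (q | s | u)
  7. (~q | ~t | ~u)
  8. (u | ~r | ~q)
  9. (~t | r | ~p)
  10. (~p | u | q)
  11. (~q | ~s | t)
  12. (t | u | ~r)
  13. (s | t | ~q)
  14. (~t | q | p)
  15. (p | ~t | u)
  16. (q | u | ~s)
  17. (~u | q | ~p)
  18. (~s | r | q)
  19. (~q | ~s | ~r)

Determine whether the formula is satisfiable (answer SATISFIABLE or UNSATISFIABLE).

SATISFIABLE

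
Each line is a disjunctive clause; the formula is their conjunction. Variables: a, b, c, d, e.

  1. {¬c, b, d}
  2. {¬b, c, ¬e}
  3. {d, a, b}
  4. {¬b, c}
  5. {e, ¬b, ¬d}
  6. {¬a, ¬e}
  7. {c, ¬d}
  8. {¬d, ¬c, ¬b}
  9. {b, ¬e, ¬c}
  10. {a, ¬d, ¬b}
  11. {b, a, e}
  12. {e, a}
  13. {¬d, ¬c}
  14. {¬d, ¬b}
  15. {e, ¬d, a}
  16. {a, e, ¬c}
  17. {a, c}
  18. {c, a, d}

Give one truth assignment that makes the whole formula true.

a=True, b=True, c=True, d=False, e=False

Set a = True and propagate.
  then e is forced to False.
Set b = True and propagate.
  then c is forced to True.
  then d is forced to False.
Check each clause:
  1. {b, ¬c, d} — b is true.
  2. {c, ¬b, ¬e} — c is true.
  3. {a, d, b} — a is true.
  4. {c, ¬b} — c is true.
  5. {¬d, ¬b, e} — ¬d is true.
  6. {¬a, ¬e} — ¬e is true.
  7. {¬d, c} — c is true.
  8. {¬c, ¬d, ¬b} — ¬d is true.
  9. {¬e, b, ¬c} — b is true.
  10. {a, ¬d, ¬b} — a is true.
  11. {b, a, e} — a is true.
  12. {a, e} — a is true.
  13. {¬d, ¬c} — ¬d is true.
  14. {¬d, ¬b} — ¬d is true.
  15. {e, a, ¬d} — a is true.
  16. {e, ¬c, a} — a is true.
  17. {a, c} — a is true.
  18. {c, d, a} — a is true.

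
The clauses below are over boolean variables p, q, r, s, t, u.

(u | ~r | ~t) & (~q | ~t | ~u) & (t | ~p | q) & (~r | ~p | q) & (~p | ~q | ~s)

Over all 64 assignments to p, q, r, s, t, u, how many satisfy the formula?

33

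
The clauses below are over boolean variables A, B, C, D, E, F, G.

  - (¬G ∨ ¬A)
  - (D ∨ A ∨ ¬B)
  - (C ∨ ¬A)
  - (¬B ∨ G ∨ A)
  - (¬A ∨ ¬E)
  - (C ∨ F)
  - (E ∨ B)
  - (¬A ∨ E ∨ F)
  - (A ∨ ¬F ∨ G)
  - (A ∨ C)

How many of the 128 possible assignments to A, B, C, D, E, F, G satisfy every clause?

Case analysis on A and B:
  A=1, B=1: remaining (C,D,E,F,G) ∈ {(1,0,0,1,0); (1,1,0,1,0)} — 2.
  A=1, B=0: a clause becomes empty — 0.
  A=0, B=1: remaining (C,D,E,F,G) ∈ {(1,1,0,0,1); (1,1,0,1,1); (1,1,1,0,1); (1,1,1,1,1)} — 4.
  A=0, B=0: D free; 3 ways for (C,E,F,G) × 2^1 = 6.
Total: 2 + 0 + 4 + 6 = 12.

12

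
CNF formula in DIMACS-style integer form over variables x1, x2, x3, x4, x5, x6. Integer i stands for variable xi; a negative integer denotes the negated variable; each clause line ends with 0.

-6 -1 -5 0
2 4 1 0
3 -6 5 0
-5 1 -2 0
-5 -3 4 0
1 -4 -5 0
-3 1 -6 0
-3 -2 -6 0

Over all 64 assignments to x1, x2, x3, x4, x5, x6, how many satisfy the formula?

Case analysis on x1 and x5:
  x1=1, x5=1: x2 free; 3 ways for (x3,x4,x6) × 2^1 = 6.
  x1=1, x5=0: x4 free; 5 ways for (x2,x3,x6) × 2^1 = 10.
  x1=0, x5=1: a clause becomes empty — 0.
  x1=0, x5=0: x3 free; 3 ways for (x2,x4,x6) × 2^1 = 6.
Total: 6 + 10 + 0 + 6 = 22.

22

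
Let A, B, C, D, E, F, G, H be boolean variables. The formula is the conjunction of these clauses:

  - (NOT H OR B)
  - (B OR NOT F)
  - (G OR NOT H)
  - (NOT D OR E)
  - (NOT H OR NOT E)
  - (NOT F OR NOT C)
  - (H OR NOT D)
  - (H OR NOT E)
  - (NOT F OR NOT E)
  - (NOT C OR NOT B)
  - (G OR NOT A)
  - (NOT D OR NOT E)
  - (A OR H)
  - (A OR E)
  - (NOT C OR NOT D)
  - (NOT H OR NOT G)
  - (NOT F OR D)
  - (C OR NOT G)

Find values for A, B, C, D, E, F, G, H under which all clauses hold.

A=True, B=False, C=True, D=False, E=False, F=False, G=True, H=False

Check each clause:
  1. (B OR NOT H) — NOT H is true.
  2. (B OR NOT F) — NOT F is true.
  3. (NOT H OR G) — NOT H is true.
  4. (NOT D OR E) — NOT D is true.
  5. (NOT H OR NOT E) — NOT H is true.
  6. (NOT C OR NOT F) — NOT F is true.
  7. (H OR NOT D) — NOT D is true.
  8. (NOT E OR H) — NOT E is true.
  9. (NOT E OR NOT F) — NOT F is true.
  10. (NOT C OR NOT B) — NOT B is true.
  11. (G OR NOT A) — G is true.
  12. (NOT D OR NOT E) — NOT E is true.
  13. (H OR A) — A is true.
  14. (E OR A) — A is true.
  15. (NOT D OR NOT C) — NOT D is true.
  16. (NOT H OR NOT G) — NOT H is true.
  17. (NOT F OR D) — NOT F is true.
  18. (C OR NOT G) — C is true.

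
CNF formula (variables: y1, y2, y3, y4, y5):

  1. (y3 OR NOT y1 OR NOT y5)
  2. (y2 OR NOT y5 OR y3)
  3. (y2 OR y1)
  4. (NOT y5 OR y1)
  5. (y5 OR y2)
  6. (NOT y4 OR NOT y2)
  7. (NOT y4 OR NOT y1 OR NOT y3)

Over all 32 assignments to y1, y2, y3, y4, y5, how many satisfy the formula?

6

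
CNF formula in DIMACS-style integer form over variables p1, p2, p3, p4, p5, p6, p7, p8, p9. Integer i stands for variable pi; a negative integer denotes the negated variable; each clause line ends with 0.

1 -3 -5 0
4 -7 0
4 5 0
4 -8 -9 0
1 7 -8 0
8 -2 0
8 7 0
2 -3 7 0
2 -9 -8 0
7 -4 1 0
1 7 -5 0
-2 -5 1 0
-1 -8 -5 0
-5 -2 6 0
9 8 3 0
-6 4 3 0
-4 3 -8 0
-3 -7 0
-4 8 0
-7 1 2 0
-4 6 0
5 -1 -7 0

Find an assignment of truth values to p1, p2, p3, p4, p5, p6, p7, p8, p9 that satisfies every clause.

p1 = 1, p2 = 1, p3 = 1, p4 = 1, p5 = 0, p6 = 1, p7 = 0, p8 = 1, p9 = 1

Set p1 = True and propagate.
For the remaining variables, p2 = True, p3 = True, p4 = True, p5 = False, p6 = True, p7 = False, p8 = True, p9 = True works.
Every clause has at least one true literal under this assignment.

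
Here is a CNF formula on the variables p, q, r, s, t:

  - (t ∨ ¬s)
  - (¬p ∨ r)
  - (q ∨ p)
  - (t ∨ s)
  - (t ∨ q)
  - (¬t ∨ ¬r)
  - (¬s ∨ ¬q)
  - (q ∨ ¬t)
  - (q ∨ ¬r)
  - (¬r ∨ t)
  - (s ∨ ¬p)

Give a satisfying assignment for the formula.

p=False  q=True  r=False  s=False  t=True

Check each clause:
  1. (¬s ∨ t) — ¬s is true.
  2. (¬p ∨ r) — ¬p is true.
  3. (p ∨ q) — q is true.
  4. (t ∨ s) — t is true.
  5. (q ∨ t) — q is true.
  6. (¬r ∨ ¬t) — ¬r is true.
  7. (¬s ∨ ¬q) — ¬s is true.
  8. (q ∨ ¬t) — q is true.
  9. (q ∨ ¬r) — q is true.
  10. (¬r ∨ t) — ¬r is true.
  11. (¬p ∨ s) — ¬p is true.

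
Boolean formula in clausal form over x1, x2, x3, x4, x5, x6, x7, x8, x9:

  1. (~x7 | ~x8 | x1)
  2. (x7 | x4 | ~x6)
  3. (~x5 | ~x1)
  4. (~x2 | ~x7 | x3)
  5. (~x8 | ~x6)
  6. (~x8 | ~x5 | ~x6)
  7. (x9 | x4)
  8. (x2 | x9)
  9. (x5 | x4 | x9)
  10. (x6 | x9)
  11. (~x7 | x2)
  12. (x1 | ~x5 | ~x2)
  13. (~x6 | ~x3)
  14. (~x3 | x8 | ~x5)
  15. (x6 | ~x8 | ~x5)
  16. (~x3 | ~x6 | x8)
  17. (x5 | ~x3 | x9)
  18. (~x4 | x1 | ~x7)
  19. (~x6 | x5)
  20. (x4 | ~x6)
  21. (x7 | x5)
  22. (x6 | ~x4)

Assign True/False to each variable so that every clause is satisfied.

x1 = True, x2 = True, x3 = True, x4 = False, x5 = False, x6 = False, x7 = True, x8 = True, x9 = True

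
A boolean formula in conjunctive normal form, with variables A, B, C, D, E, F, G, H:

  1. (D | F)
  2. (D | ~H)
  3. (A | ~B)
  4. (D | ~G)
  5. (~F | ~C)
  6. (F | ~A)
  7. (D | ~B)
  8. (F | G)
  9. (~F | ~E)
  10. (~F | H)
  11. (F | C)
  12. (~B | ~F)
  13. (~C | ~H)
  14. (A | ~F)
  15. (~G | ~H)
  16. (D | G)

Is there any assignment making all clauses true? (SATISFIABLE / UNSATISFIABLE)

Pure literal: B appears only negated; assign B = False.
Pure literal: D appears only positively; assign D = True.
Try A = True.
  then F is forced to True.
  then C is forced to False.
  then E is forced to False.
  then H is forced to True.
  then G is forced to False.
So A = True  B = False  C = False  D = True  E = False  F = True  G = False  H = True is a satisfying assignment.

SATISFIABLE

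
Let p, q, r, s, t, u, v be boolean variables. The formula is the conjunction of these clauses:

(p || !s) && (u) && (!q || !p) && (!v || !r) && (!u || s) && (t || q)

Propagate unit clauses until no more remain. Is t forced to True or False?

True

Unit clause (u) sets u = True.
From (s || !u) and u = True: s = True.
In (p || !s), !s is now false; p must hold, so p = True.
(!q || !p) with p = True leaves only !q, so q = False.
In (t || q), q is now false; t must hold, so t = True.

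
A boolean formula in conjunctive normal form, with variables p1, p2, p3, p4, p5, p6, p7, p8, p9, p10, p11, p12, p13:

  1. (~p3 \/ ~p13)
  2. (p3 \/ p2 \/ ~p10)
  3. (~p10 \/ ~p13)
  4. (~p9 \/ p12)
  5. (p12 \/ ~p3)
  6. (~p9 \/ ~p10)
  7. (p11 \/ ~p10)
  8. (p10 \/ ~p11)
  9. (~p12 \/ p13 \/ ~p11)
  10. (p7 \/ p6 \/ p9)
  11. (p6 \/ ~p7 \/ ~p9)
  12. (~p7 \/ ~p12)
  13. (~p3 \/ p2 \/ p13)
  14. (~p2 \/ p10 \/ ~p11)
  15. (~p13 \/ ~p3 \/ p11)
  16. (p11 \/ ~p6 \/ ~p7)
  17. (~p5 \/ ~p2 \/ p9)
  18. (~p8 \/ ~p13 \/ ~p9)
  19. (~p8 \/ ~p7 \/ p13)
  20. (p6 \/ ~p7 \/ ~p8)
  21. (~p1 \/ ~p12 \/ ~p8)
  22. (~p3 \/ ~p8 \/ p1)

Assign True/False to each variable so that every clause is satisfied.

Pure literal: p5 appears only negated; assign p5 = False.
p8 occurs only negated in the remaining clauses — set p8 = False.
Branch on p2: take p2 = True.
Branch on p3: take p3 = False.
Branch on p6: take p6 = False.
For the remaining variables, p1 = True, p4 = True, p7 = True, p9 = False, p10 = False, p11 = False, p12 = False, p13 = False works.
Every clause has at least one true literal under this assignment.
Check each clause:
  1. (~p3 \/ ~p13) — ~p13 is true.
  2. (p3 \/ p2 \/ ~p10) — p2 is true.
  3. (~p13 \/ ~p10) — ~p13 is true.
  4. (~p9 \/ p12) — ~p9 is true.
  5. (~p3 \/ p12) — ~p3 is true.
  6. (~p10 \/ ~p9) — ~p10 is true.
  7. (p11 \/ ~p10) — ~p10 is true.
  8. (~p11 \/ p10) — ~p11 is true.
  9. (~p12 \/ ~p11 \/ p13) — ~p11 is true.
  10. (p9 \/ p6 \/ p7) — p7 is true.
  11. (~p7 \/ p6 \/ ~p9) — ~p9 is true.
  12. (~p7 \/ ~p12) — ~p12 is true.
  13. (p13 \/ p2 \/ ~p3) — ~p3 is true.
  14. (p10 \/ ~p11 \/ ~p2) — ~p11 is true.
  15. (~p13 \/ ~p3 \/ p11) — ~p3 is true.
  16. (p11 \/ ~p6 \/ ~p7) — ~p6 is true.
  17. (~p2 \/ ~p5 \/ p9) — ~p5 is true.
  18. (~p13 \/ ~p9 \/ ~p8) — ~p8 is true.
  19. (~p8 \/ p13 \/ ~p7) — ~p8 is true.
  20. (p6 \/ ~p8 \/ ~p7) — ~p8 is true.
  21. (~p1 \/ ~p8 \/ ~p12) — ~p8 is true.
  22. (~p3 \/ p1 \/ ~p8) — ~p8 is true.

p1=T, p2=T, p3=F, p4=T, p5=F, p6=F, p7=T, p8=F, p9=F, p10=F, p11=F, p12=F, p13=F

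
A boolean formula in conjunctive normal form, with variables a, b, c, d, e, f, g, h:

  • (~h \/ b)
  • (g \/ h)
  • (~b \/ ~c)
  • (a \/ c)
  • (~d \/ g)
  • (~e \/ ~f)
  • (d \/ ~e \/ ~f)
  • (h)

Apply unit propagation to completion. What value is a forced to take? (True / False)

True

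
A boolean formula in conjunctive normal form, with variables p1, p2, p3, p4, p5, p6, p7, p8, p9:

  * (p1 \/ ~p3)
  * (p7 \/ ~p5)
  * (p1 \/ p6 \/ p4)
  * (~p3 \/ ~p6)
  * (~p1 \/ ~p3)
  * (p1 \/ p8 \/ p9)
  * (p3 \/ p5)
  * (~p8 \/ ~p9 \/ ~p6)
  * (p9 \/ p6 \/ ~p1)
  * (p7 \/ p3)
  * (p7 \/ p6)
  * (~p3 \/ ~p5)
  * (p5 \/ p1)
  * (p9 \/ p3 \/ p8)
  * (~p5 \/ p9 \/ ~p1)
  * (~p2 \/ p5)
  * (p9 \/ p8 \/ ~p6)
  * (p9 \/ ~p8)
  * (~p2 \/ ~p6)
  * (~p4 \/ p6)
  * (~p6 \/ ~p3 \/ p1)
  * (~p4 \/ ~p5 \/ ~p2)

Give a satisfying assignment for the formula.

p1 = True, p2 = True, p3 = False, p4 = False, p5 = True, p6 = False, p7 = True, p8 = False, p9 = True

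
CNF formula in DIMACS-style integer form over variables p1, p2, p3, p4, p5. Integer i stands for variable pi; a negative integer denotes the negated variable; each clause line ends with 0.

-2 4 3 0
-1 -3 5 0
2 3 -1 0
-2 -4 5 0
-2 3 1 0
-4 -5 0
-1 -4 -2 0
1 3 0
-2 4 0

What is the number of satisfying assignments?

The models are:
  p1=F p2=F p3=T p4=F p5=F
  p1=F p2=F p3=T p4=F p5=T
  p1=F p2=F p3=T p4=T p5=F
  p1=T p2=F p3=T p4=F p5=T
That's 4 in total.

4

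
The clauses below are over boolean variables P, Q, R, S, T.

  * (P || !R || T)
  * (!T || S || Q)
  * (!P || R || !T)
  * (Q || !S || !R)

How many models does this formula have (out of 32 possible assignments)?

Split on R, then T.
  R=T, T=T: remaining (P,Q,S) ∈ {(F,T,F); (F,T,T); (T,T,F); (T,T,T)} — 4.
  R=T, T=F: remaining (P,Q,S) ∈ {(T,F,F); (T,T,F); (T,T,T)} — 3.
  R=F, T=T: remaining (P,Q,S) ∈ {(F,F,T); (F,T,F); (F,T,T)} — 3.
  R=F, T=F: P, Q, S free → 2^3 = 8.
Total: 4 + 3 + 3 + 8 = 18.

18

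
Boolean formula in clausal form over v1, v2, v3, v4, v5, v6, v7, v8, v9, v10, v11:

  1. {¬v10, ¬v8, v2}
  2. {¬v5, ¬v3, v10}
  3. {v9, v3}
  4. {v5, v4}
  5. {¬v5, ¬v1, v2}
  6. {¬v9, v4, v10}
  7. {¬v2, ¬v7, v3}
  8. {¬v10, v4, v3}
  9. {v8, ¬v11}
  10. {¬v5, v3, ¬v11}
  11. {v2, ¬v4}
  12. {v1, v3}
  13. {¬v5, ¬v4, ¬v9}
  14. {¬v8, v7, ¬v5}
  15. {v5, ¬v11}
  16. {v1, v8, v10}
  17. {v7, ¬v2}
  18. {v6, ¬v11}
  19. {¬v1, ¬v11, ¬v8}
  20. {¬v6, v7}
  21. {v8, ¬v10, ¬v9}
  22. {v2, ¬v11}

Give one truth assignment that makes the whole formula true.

Pure literal: v11 appears only negated; assign v11 = False.
Try v1 = False.
  then v3 is forced to True.
Try v2 = True.
  then v7 is forced to True.
Branch on v4: take v4 = False.
  then v5 is forced to True.
  then v10 is forced to True.
For the remaining variables, v6 = True, v8 = True, v9 = False works.

v1=F, v2=T, v3=T, v4=F, v5=T, v6=T, v7=T, v8=T, v9=F, v10=T, v11=F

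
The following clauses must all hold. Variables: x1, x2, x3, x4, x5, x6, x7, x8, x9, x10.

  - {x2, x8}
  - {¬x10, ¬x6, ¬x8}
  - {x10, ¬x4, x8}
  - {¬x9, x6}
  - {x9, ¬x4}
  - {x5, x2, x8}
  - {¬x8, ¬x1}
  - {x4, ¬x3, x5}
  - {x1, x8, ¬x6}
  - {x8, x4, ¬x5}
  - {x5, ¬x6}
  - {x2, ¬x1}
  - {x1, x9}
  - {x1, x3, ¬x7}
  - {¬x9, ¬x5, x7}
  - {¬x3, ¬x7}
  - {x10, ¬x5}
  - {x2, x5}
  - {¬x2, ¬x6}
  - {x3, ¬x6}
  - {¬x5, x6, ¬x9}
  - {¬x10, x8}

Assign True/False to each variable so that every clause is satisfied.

x1 = True, x2 = True, x3 = False, x4 = False, x5 = False, x6 = False, x7 = False, x8 = False, x9 = False, x10 = False

Check each clause:
  1. {x8, x2} — x2 is true.
  2. {¬x8, ¬x6, ¬x10} — ¬x8 is true.
  3. {x8, ¬x4, x10} — ¬x4 is true.
  4. {x6, ¬x9} — ¬x9 is true.
  5. {x9, ¬x4} — ¬x4 is true.
  6. {x5, x2, x8} — x2 is true.
  7. {¬x1, ¬x8} — ¬x8 is true.
  8. {x5, x4, ¬x3} — ¬x3 is true.
  9. {¬x6, x8, x1} — x1 is true.
  10. {¬x5, x4, x8} — ¬x5 is true.
  11. {x5, ¬x6} — ¬x6 is true.
  12. {¬x1, x2} — x2 is true.
  13. {x9, x1} — x1 is true.
  14. {¬x7, x1, x3} — ¬x7 is true.
  15. {x7, ¬x5, ¬x9} — ¬x5 is true.
  16. {¬x3, ¬x7} — ¬x7 is true.
  17. {x10, ¬x5} — ¬x5 is true.
  18. {x5, x2} — x2 is true.
  19. {¬x6, ¬x2} — ¬x6 is true.
  20. {¬x6, x3} — ¬x6 is true.
  21. {¬x9, x6, ¬x5} — ¬x5 is true.
  22. {x8, ¬x10} — ¬x10 is true.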